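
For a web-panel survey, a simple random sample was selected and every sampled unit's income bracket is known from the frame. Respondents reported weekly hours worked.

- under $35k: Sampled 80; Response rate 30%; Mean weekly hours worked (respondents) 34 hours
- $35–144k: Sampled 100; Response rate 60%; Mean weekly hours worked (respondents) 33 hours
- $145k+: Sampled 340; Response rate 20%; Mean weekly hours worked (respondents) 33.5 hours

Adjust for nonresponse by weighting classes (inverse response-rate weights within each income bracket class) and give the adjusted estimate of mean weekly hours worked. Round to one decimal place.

33.5

Each respondent's weight = sampled/responded in their class; summing within a class gives n_sampled, so:
  under $35k: 80 × 34 = 2720
  $35–144k: 100 × 33 = 3300
  $145k+: 340 × 33.5 = 11,390
Adjusted estimate = 17,410 / 520 = 33.4808 → 33.5.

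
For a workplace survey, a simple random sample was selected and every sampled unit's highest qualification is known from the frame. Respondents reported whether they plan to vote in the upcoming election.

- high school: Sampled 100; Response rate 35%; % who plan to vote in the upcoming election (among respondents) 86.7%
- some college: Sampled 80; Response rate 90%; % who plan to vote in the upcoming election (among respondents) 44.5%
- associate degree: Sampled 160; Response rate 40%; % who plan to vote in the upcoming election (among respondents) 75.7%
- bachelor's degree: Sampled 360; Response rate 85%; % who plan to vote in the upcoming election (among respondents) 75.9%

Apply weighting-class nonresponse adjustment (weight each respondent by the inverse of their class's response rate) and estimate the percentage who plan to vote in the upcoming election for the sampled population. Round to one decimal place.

Weighting each respondent by the inverse class response rate inflates each class back to its sampled size, so the class weight is n_sampled:
  high school: 100 × 86.7 = 8670
  some college: 80 × 44.5 = 3560
  associate degree: 160 × 75.7 = 12,112
  bachelor's degree: 360 × 75.9 = 27324
Adjusted estimate = 51,666 / 700 = 73.8086 → 73.8%.

73.8%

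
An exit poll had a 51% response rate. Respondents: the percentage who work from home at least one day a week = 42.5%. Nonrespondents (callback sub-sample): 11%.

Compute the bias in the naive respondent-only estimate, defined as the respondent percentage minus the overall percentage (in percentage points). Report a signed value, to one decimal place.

Nonresponse fraction = 1 − 0.51 = 0.49.
Bias = (nonresponse fraction) × (respondent percentage − nonrespondent percentage)
     = 0.49 × (42.5 − 11) = 0.49 × 31.5 = 15.435.

+15.4 percentage points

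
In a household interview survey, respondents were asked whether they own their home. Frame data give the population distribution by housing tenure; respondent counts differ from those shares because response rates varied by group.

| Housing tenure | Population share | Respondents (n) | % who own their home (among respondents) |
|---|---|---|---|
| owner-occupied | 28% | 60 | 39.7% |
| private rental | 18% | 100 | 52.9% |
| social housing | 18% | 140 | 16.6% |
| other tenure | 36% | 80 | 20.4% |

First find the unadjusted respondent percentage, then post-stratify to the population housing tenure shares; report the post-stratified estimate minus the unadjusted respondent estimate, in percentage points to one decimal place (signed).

Naive respondent-only estimate (weights = respondent counts):
  (60/380)×39.7 + (100/380)×52.9 + (140/380)×16.6 + (80/380)×20.4 = 30.6%
Post-stratified estimate weights by population shares:
  0.28×39.7 + 0.18×52.9 + 0.18×16.6 + 0.36×20.4 = 30.97%
Difference = 30.97 − 30.6 = 0.37 pp.

+0.4 percentage points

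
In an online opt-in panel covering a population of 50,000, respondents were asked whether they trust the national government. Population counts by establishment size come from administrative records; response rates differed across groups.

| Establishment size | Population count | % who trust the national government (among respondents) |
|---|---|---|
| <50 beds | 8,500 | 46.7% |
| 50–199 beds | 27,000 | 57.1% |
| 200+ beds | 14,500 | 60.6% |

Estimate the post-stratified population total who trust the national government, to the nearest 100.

Apply each group's respondent rate to its population count:
  <50 beds: 8,500 × 46.7% = 3969.5
  50–199 beds: 27,000 × 57.1% = 15,417
  200+ beds: 14,500 × 60.6% = 8787
Estimated total = 28173.5 → 28,200.

28,200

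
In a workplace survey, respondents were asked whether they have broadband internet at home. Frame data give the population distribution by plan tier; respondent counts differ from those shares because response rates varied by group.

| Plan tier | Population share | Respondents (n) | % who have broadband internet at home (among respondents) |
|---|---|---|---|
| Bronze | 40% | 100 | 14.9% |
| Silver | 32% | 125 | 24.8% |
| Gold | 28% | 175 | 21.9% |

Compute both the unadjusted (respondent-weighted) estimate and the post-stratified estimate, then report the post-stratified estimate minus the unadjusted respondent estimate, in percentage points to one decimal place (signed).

-1.0 percentage points

Unadjusted (pooled respondent) estimate weights by respondent counts:
  (100/400)×14.9 + (125/400)×24.8 + (175/400)×21.9 = 21.0562%
Post-stratifying to population shares instead:
  0.4×14.9 + 0.32×24.8 + 0.28×21.9 = 20.028%
Difference = 20.028 − 21.0562 = -1.0282 pp.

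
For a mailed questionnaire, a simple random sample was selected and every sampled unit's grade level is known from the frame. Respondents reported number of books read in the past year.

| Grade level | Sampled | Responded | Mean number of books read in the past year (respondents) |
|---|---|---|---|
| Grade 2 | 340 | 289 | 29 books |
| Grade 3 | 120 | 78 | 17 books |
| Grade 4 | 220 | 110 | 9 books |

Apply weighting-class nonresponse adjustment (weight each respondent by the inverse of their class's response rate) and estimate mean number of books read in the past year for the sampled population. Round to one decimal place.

Response rates by class: Grade 2 289/340 = 85%, Grade 3 78/120 = 65%, Grade 4 110/220 = 50%.
With weight = n_sampled/n_responded per class, the weighted class total is n_sampled:
  Grade 2: 340 × 29 = 9860
  Grade 3: 120 × 17 = 2040
  Grade 4: 220 × 9 = 1980
Adjusted estimate = 13,880 / 680 = 20.4118 → 20.4.

20.4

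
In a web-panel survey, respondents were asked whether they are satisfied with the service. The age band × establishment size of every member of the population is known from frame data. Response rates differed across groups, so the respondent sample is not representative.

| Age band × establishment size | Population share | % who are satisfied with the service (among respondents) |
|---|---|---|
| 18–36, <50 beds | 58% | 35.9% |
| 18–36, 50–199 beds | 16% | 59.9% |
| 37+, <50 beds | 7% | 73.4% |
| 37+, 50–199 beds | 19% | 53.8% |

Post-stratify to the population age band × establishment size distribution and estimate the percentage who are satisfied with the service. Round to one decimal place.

Weight each group's respondent value by its population share:
  18–36, <50 beds: 0.58 × 35.9 = 20.822
  18–36, 50–199 beds: 0.16 × 59.9 = 9.584
  37+, <50 beds: 0.07 × 73.4 = 5.138
  37+, 50–199 beds: 0.19 × 53.8 = 10.222
Post-stratified estimate = 45.766 → 45.8%.

45.8%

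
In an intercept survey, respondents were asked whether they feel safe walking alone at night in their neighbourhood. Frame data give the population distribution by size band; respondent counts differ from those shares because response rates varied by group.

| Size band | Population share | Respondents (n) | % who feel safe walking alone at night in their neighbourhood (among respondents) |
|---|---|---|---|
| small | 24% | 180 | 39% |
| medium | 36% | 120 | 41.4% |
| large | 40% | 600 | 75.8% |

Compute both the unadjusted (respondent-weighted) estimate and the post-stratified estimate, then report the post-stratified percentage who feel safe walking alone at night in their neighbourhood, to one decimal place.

Naive respondent-only estimate (weights = respondent counts):
  (180/900)×39 + (120/900)×41.4 + (600/900)×75.8 = 63.8533%
Reweighting by population size band shares:
  0.24×39 + 0.36×41.4 + 0.4×75.8 = 54.584%

54.6%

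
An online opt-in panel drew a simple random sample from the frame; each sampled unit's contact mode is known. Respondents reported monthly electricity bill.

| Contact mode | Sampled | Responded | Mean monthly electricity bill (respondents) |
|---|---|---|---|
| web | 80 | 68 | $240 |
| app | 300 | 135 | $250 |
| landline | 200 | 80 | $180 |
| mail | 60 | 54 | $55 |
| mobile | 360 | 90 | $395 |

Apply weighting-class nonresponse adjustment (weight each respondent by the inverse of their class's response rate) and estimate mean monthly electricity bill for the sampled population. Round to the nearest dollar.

$276

Class response rates: web 68/80 = 85%, app 135/300 = 45%, landline 80/200 = 40%, mail 54/60 = 90%, mobile 90/360 = 25%.
Weighting each respondent by the inverse class response rate inflates each class back to its sampled size, so the class weight is n_sampled:
  web: 80 × 240 = 19,200
  app: 300 × 250 = 75,000
  landline: 200 × 180 = 36,000
  mail: 60 × 55 = 3300
  mobile: 360 × 395 = 142,200
Adjusted estimate = 275,700 / 1,000 = 275.7 → $276.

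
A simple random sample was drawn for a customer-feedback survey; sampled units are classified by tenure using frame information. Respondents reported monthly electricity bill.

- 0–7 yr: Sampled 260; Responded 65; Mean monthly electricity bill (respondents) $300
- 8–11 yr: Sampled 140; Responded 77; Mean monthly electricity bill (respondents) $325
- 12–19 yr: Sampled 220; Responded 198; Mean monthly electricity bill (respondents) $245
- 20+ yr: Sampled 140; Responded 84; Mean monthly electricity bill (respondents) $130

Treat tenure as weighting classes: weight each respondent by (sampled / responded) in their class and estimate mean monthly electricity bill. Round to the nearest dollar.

Response rates by class: 0–7 yr 65/260 = 25%, 8–11 yr 77/140 = 55%, 12–19 yr 198/220 = 90%, 20+ yr 84/140 = 60%.
Weighting each respondent by the inverse class response rate inflates each class back to its sampled size, so the class weight is n_sampled:
  0–7 yr: 260 × 300 = 78,000
  8–11 yr: 140 × 325 = 45,500
  12–19 yr: 220 × 245 = 53,900
  20+ yr: 140 × 130 = 18,200
Adjusted estimate = 195,600 / 760 = 257.368 → $257.

$257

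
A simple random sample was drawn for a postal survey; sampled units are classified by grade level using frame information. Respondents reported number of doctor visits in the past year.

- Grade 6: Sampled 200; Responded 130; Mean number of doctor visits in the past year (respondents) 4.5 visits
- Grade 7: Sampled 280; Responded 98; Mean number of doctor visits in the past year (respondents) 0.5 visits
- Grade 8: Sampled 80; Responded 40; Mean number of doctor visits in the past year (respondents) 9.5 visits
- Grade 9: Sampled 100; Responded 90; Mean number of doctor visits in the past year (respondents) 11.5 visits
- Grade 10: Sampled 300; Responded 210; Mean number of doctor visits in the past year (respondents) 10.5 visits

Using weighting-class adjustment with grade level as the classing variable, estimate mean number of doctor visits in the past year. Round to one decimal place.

6.4

Class response rates: Grade 6 130/200 = 65%, Grade 7 98/280 = 35%, Grade 8 40/80 = 50%, Grade 9 90/100 = 90%, Grade 10 210/300 = 70%.
Weighting each respondent by the inverse class response rate inflates each class back to its sampled size, so the class weight is n_sampled:
  Grade 6: 200 × 4.5 = 900
  Grade 7: 280 × 0.5 = 140
  Grade 8: 80 × 9.5 = 760
  Grade 9: 100 × 11.5 = 1150
  Grade 10: 300 × 10.5 = 3150
Adjusted estimate = 6100 / 960 = 6.35417 → 6.4.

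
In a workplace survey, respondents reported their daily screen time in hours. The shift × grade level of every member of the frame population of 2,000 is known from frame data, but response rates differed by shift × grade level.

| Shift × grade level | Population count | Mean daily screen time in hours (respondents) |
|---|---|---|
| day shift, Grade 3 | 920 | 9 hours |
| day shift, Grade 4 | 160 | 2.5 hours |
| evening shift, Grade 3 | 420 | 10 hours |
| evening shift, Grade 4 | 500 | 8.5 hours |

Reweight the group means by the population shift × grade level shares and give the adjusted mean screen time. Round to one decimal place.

8.6

Weight each group's respondent value by its population share:
  day shift, Grade 3: (920/2,000) × 9 = 4.14
  day shift, Grade 4: (160/2,000) × 2.5 = 0.2
  evening shift, Grade 3: (420/2,000) × 10 = 2.1
  evening shift, Grade 4: (500/2,000) × 8.5 = 2.125
Post-stratified estimate = 8.565 → 8.6.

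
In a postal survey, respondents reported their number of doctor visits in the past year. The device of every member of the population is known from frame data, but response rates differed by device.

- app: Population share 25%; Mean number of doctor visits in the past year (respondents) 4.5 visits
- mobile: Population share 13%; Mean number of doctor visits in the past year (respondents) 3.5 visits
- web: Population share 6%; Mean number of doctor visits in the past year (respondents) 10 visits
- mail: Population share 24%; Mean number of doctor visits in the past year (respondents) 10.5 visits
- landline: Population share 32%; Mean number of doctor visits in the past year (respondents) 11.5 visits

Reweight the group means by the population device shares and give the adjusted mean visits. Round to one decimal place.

8.4

Weight each group's respondent value by its population share:
  app: 0.25 × 4.5 = 1.125
  mobile: 0.13 × 3.5 = 0.455
  web: 0.06 × 10 = 0.6
  mail: 0.24 × 10.5 = 2.52
  landline: 0.32 × 11.5 = 3.68
Post-stratified estimate = 8.38 → 8.4.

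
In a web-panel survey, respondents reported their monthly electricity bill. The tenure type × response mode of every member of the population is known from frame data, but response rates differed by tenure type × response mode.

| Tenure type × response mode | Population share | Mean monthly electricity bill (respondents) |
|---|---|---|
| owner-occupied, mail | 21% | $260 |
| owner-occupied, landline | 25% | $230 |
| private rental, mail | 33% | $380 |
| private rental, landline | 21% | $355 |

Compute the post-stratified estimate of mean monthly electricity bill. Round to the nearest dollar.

$312

Post-stratification weights by population share, not respondent share:
  owner-occupied, mail: 0.21 × 260 = 54.6
  owner-occupied, landline: 0.25 × 230 = 57.5
  private rental, mail: 0.33 × 380 = 125.4
  private rental, landline: 0.21 × 355 = 74.55
Post-stratified estimate = 312.05 → $312.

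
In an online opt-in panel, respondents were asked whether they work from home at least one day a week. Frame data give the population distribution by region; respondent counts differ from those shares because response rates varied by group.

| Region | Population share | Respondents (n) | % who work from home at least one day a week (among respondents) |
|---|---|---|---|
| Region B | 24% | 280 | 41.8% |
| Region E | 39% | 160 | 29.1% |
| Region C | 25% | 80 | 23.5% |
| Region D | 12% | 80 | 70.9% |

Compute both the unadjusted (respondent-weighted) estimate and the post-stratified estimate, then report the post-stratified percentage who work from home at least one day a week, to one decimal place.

35.8%

Unadjusted (pooled respondent) estimate weights by respondent counts:
  (280/600)×41.8 + (160/600)×29.1 + (80/600)×23.5 + (80/600)×70.9 = 39.8533%
Post-stratified estimate weights by population shares:
  0.24×41.8 + 0.39×29.1 + 0.25×23.5 + 0.12×70.9 = 35.764%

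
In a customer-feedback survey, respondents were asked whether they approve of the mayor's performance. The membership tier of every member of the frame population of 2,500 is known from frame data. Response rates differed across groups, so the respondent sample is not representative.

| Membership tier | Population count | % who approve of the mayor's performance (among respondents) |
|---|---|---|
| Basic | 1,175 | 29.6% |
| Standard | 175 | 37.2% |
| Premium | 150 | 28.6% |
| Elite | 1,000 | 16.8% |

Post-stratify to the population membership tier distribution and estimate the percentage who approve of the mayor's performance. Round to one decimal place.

Each cell contributes population-share × respondent value:
  Basic: (1,175/2,500) × 29.6 = 13.912
  Standard: (175/2,500) × 37.2 = 2.604
  Premium: (150/2,500) × 28.6 = 1.716
  Elite: (1,000/2,500) × 16.8 = 6.72
Post-stratified estimate = 24.952 → 25.0%.

25.0%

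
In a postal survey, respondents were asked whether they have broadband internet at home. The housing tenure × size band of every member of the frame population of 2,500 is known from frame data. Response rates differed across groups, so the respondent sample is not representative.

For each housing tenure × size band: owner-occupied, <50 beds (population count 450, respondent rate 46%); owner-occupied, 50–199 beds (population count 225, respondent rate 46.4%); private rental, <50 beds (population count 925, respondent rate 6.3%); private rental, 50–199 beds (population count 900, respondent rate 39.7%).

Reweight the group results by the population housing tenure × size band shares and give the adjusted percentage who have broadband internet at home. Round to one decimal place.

Weight each group's respondent value by its population share:
  owner-occupied, <50 beds: (450/2,500) × 46 = 8.28
  owner-occupied, 50–199 beds: (225/2,500) × 46.4 = 4.176
  private rental, <50 beds: (925/2,500) × 6.3 = 2.331
  private rental, 50–199 beds: (900/2,500) × 39.7 = 14.292
Post-stratified estimate = 29.079 → 29.1%.

29.1%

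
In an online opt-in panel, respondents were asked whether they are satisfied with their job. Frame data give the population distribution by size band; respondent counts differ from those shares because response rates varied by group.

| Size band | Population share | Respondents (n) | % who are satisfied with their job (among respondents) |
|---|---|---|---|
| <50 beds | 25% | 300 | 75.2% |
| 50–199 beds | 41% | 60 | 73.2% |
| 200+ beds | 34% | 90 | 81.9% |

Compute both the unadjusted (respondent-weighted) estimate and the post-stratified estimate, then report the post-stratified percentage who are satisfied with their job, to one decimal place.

Without adjustment, the pooled respondent share is:
  (300/450)×75.2 + (60/450)×73.2 + (90/450)×81.9 = 76.2733%
Post-stratified estimate weights by population shares:
  0.25×75.2 + 0.41×73.2 + 0.34×81.9 = 76.658%

76.7%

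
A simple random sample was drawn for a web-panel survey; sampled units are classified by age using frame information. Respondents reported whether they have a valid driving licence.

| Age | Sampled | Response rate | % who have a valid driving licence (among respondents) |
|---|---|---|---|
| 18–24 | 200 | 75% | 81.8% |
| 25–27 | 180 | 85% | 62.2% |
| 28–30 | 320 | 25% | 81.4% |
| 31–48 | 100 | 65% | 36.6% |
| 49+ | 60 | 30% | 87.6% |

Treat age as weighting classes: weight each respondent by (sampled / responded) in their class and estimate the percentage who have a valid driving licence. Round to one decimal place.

Inverse-response-rate weighting restores each class to its sampled count, so class totals weight by n_sampled:
  18–24: 200 × 81.8 = 16,360
  25–27: 180 × 62.2 = 11,196
  28–30: 320 × 81.4 = 26,048
  31–48: 100 × 36.6 = 3660
  49+: 60 × 87.6 = 5256
Adjusted estimate = 62,520 / 860 = 72.6977 → 72.7%.

72.7%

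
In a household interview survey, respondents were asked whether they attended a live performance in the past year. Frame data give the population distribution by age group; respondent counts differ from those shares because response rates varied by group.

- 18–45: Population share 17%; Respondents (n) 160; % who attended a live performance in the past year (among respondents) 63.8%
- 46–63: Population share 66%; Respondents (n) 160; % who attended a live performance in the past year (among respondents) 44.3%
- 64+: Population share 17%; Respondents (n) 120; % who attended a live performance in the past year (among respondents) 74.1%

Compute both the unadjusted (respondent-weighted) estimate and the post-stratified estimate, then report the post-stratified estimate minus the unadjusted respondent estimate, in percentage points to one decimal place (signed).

-6.8 percentage points

Unadjusted (pooled respondent) estimate weights by respondent counts:
  (160/440)×63.8 + (160/440)×44.3 + (120/440)×74.1 = 59.5182%
Post-stratifying to population shares instead:
  0.17×63.8 + 0.66×44.3 + 0.17×74.1 = 52.681%
Difference = 52.681 − 59.5182 = -6.8372 pp.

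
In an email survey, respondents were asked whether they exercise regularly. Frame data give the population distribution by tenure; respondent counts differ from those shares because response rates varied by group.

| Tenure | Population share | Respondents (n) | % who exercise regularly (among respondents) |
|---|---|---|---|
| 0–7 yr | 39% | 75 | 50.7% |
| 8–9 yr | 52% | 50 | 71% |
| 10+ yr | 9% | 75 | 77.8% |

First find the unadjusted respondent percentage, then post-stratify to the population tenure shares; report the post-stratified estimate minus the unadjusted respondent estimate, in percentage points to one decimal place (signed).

Unadjusted (pooled respondent) estimate weights by respondent counts:
  (75/200)×50.7 + (50/200)×71 + (75/200)×77.8 = 65.9375%
Post-stratified estimate weights by population shares:
  0.39×50.7 + 0.52×71 + 0.09×77.8 = 63.695%
Difference = 63.695 − 65.9375 = -2.2425 pp.

-2.2 percentage points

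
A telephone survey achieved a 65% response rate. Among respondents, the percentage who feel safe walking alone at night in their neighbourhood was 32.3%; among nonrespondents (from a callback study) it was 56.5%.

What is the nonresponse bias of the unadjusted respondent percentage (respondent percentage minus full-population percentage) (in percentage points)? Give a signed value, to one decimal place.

-8.5 percentage points

Nonresponse fraction = 1 − 0.65 = 0.35.
Bias = (nonresponse fraction) × (respondent percentage − nonrespondent percentage)
     = 0.35 × (32.3 − 56.5) = 0.35 × -24.2 = -8.47.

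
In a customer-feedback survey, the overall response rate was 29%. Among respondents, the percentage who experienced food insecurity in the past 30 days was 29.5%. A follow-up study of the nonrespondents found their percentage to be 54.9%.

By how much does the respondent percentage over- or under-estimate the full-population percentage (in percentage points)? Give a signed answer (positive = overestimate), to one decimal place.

Nonresponse fraction = 1 − 0.29 = 0.71.
Bias = (nonresponse fraction) × (respondent percentage − nonrespondent percentage)
     = 0.71 × (29.5 − 54.9) = 0.71 × -25.4 = -18.034.

-18.0 percentage points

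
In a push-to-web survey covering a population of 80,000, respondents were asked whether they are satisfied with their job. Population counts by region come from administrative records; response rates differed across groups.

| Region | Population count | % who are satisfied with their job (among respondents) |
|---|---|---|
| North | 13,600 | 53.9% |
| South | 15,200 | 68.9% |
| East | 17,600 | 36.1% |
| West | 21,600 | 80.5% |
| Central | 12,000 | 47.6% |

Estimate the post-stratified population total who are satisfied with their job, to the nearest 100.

47,300

Apply each group's respondent rate to its population count:
  North: 13,600 × 53.9% = 7330.4
  South: 15,200 × 68.9% = 10472.8
  East: 17,600 × 36.1% = 6353.6
  West: 21,600 × 80.5% = 17,388
  Central: 12,000 × 47.6% = 5712
Estimated total = 47256.8 → 47,300.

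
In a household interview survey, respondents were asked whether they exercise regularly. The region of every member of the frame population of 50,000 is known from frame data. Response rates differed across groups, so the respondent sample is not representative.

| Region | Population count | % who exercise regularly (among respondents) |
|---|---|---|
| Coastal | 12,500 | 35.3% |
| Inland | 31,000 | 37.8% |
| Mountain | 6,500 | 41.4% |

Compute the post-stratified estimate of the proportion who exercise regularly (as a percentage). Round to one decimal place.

Weight each group's respondent value by its population share:
  Coastal: (12,500/50,000) × 35.3 = 8.825
  Inland: (31,000/50,000) × 37.8 = 23.436
  Mountain: (6,500/50,000) × 41.4 = 5.382
Post-stratified estimate = 37.643 → 37.6%.

37.6%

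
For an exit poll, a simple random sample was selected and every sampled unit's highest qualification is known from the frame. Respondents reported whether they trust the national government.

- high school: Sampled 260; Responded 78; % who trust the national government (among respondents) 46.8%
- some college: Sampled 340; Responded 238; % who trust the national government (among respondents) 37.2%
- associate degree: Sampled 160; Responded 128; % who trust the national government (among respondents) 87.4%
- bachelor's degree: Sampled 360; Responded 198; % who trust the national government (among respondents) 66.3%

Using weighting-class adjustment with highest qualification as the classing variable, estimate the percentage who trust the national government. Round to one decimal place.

56.0%

Response rates by class: high school 78/260 = 30%, some college 238/340 = 70%, associate degree 128/160 = 80%, bachelor's degree 198/360 = 55%.
Each respondent's weight = sampled/responded in their class; summing within a class gives n_sampled, so:
  high school: 260 × 46.8 = 12,168
  some college: 340 × 37.2 = 12648
  associate degree: 160 × 87.4 = 13,984
  bachelor's degree: 360 × 66.3 = 23,868
Adjusted estimate = 62,668 / 1,120 = 55.9536 → 56.0%.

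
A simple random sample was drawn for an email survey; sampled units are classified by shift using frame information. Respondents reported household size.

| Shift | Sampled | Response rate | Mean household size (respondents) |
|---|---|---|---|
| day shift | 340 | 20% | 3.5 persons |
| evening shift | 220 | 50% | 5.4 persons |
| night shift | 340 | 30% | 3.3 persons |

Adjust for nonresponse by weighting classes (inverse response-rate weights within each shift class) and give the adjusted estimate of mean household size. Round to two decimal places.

3.89

With weight = n_sampled/n_responded per class, the weighted class total is n_sampled:
  day shift: 340 × 3.5 = 1190
  evening shift: 220 × 5.4 = 1188
  night shift: 340 × 3.3 = 1122
Adjusted estimate = 3500 / 900 = 3.88889 → 3.89.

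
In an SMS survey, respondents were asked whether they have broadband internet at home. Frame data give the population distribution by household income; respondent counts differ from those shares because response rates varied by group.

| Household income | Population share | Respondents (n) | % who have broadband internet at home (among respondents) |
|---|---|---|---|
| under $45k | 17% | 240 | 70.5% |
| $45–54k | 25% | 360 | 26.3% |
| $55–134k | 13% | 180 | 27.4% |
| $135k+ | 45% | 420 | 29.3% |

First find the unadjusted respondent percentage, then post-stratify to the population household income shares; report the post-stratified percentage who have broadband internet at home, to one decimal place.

35.3%

Unadjusted (pooled respondent) estimate weights by respondent counts:
  (240/1200)×70.5 + (360/1200)×26.3 + (180/1200)×27.4 + (420/1200)×29.3 = 36.355%
Reweighting by population household income shares:
  0.17×70.5 + 0.25×26.3 + 0.13×27.4 + 0.45×29.3 = 35.307%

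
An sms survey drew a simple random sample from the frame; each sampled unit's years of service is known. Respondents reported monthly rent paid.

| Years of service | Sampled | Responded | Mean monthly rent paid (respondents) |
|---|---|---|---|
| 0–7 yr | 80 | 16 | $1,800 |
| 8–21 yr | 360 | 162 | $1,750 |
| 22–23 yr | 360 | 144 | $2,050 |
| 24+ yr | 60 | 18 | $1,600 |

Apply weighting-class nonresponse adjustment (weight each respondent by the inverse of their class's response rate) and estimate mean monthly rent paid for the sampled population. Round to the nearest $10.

Response rates by class: 0–7 yr 16/80 = 20%, 8–21 yr 162/360 = 45%, 22–23 yr 144/360 = 40%, 24+ yr 18/60 = 30%.
With weight = n_sampled/n_responded per class, the weighted class total is n_sampled:
  0–7 yr: 80 × 1800 = 144,000
  8–21 yr: 360 × 1750 = 630,000
  22–23 yr: 360 × 2050 = 738,000
  24+ yr: 60 × 1600 = 96,000
Adjusted estimate = 1,608,000 / 860 = 1869.77 → $1,870.

$1,870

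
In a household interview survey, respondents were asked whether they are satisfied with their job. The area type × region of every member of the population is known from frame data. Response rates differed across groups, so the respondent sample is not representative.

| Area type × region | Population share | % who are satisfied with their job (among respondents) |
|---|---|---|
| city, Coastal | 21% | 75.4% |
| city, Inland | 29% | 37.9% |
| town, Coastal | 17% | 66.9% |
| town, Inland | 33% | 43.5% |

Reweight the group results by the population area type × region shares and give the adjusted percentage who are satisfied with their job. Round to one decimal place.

Each cell contributes population-share × respondent value:
  city, Coastal: 0.21 × 75.4 = 15.834
  city, Inland: 0.29 × 37.9 = 10.991
  town, Coastal: 0.17 × 66.9 = 11.373
  town, Inland: 0.33 × 43.5 = 14.355
Post-stratified estimate = 52.553 → 52.6%.

52.6%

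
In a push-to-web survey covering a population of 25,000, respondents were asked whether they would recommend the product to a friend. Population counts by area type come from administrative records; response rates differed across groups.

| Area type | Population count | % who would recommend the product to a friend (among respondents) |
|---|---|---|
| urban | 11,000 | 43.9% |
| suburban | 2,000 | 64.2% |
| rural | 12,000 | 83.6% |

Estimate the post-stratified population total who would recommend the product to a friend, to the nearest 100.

16,100

Estimated count per cell = population count × respondent percentage:
  urban: 11,000 × 43.9% = 4829
  suburban: 2,000 × 64.2% = 1284
  rural: 12,000 × 83.6% = 10,032
Estimated total = 16,145 → 16,100.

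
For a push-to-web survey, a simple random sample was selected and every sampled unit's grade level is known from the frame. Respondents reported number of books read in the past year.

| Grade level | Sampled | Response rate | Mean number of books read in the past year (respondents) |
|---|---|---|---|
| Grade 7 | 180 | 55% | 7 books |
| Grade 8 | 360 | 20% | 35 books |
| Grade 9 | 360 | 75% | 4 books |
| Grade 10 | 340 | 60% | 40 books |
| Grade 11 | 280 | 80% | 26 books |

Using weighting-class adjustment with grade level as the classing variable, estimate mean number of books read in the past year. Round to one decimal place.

Each respondent's weight = sampled/responded in their class; summing within a class gives n_sampled, so:
  Grade 7: 180 × 7 = 1260
  Grade 8: 360 × 35 = 12,600
  Grade 9: 360 × 4 = 1440
  Grade 10: 340 × 40 = 13,600
  Grade 11: 280 × 26 = 7280
Adjusted estimate = 36,180 / 1,520 = 23.8026 → 23.8.

23.8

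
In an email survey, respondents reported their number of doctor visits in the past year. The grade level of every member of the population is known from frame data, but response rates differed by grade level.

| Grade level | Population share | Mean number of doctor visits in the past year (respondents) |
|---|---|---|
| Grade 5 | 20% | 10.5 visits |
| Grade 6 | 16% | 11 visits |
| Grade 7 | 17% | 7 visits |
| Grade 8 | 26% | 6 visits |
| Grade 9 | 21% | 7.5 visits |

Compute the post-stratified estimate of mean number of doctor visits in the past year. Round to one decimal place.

Each cell contributes population-share × respondent value:
  Grade 5: 0.2 × 10.5 = 2.1
  Grade 6: 0.16 × 11 = 1.76
  Grade 7: 0.17 × 7 = 1.19
  Grade 8: 0.26 × 6 = 1.56
  Grade 9: 0.21 × 7.5 = 1.575
Post-stratified estimate = 8.185 → 8.2.

8.2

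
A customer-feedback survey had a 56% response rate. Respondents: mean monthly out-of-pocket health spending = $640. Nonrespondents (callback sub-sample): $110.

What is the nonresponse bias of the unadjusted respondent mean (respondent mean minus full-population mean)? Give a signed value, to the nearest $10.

+$230

Nonresponse fraction = 1 − 0.56 = 0.44.
Bias = (nonresponse fraction) × (respondent mean − nonrespondent mean)
     = 0.44 × (640 − 110) = 0.44 × 530 = 233.2.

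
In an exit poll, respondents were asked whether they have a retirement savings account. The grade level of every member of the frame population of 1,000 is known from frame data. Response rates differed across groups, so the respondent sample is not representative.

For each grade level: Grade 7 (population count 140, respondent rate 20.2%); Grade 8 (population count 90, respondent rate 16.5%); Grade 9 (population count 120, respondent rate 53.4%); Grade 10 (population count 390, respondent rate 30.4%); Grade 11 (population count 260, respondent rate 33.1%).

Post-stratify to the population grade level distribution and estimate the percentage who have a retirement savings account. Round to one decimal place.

31.2%

Post-stratification weights by population share, not respondent share:
  Grade 7: (140/1,000) × 20.2 = 2.828
  Grade 8: (90/1,000) × 16.5 = 1.485
  Grade 9: (120/1,000) × 53.4 = 6.408
  Grade 10: (390/1,000) × 30.4 = 11.856
  Grade 11: (260/1,000) × 33.1 = 8.606
Post-stratified estimate = 31.183 → 31.2%.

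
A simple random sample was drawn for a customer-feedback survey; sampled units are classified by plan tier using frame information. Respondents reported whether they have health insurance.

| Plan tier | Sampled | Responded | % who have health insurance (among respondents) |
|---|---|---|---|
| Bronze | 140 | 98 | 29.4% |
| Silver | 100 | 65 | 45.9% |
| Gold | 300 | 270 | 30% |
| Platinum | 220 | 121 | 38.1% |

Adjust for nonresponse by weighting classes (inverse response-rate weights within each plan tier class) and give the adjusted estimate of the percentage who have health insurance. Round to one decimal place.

34.3%

Response rates by class: Bronze 98/140 = 70%, Silver 65/100 = 65%, Gold 270/300 = 90%, Platinum 121/220 = 55%.
Each respondent's weight = sampled/responded in their class; summing within a class gives n_sampled, so:
  Bronze: 140 × 29.4 = 4116
  Silver: 100 × 45.9 = 4590
  Gold: 300 × 30 = 9000
  Platinum: 220 × 38.1 = 8382
Adjusted estimate = 26,088 / 760 = 34.3263 → 34.3%.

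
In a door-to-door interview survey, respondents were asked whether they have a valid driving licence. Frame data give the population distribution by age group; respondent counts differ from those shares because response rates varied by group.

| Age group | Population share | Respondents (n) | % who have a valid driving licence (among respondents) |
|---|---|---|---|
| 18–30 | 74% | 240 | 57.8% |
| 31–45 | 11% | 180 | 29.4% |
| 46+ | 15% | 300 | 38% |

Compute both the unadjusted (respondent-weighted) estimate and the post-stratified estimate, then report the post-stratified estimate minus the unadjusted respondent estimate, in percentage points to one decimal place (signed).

Naive respondent-only estimate (weights = respondent counts):
  (240/720)×57.8 + (180/720)×29.4 + (300/720)×38 = 42.45%
Post-stratifying to population shares instead:
  0.74×57.8 + 0.11×29.4 + 0.15×38 = 51.706%
Difference = 51.706 − 42.45 = 9.256 pp.

+9.3 percentage points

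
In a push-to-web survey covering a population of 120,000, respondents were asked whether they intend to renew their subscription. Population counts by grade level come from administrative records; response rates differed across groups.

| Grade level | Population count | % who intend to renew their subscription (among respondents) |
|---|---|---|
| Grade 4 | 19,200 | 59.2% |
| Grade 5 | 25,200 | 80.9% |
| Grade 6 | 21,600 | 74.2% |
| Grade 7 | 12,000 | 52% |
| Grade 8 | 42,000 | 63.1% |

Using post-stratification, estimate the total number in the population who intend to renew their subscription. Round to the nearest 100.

Each cell contributes its population count × the respondent rate:
  Grade 4: 19,200 × 59.2% = 11366.4
  Grade 5: 25,200 × 80.9% = 20386.8
  Grade 6: 21,600 × 74.2% = 16027.2
  Grade 7: 12,000 × 52% = 6240
  Grade 8: 42,000 × 63.1% = 26,502
Estimated total = 80522.4 → 80,500.

80,500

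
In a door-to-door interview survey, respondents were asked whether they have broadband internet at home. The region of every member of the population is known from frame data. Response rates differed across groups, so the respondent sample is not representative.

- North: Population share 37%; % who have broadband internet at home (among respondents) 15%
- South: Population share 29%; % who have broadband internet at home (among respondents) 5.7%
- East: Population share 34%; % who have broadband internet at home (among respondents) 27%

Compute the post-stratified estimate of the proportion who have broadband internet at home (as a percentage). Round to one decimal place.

16.4%

Post-stratification weights by population share, not respondent share:
  North: 0.37 × 15 = 5.55
  South: 0.29 × 5.7 = 1.653
  East: 0.34 × 27 = 9.18
Post-stratified estimate = 16.383 → 16.4%.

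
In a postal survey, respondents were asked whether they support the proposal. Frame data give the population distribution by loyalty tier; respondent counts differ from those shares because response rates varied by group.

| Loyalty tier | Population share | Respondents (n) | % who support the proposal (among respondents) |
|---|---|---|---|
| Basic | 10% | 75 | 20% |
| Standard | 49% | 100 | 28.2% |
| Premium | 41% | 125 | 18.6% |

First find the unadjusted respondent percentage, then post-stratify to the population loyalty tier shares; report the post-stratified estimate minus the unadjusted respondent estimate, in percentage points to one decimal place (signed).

Unadjusted (pooled respondent) estimate weights by respondent counts:
  (75/300)×20 + (100/300)×28.2 + (125/300)×18.6 = 22.15%
Post-stratifying to population shares instead:
  0.1×20 + 0.49×28.2 + 0.41×18.6 = 23.444%
Difference = 23.444 − 22.15 = 1.294 pp.

+1.3 percentage points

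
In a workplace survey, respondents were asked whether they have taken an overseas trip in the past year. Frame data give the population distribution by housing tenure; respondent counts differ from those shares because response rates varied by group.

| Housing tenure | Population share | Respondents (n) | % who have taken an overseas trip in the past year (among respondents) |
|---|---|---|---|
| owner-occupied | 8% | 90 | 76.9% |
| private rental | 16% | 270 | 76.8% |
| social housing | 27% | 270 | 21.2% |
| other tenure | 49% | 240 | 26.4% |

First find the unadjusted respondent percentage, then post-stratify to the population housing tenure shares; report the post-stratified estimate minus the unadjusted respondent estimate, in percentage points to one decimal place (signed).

-8.6 percentage points

Without adjustment, the pooled respondent share is:
  (90/870)×76.9 + (270/870)×76.8 + (270/870)×21.2 + (240/870)×26.4 = 45.6517%
Post-stratified estimate weights by population shares:
  0.08×76.9 + 0.16×76.8 + 0.27×21.2 + 0.49×26.4 = 37.1%
Difference = 37.1 − 45.6517 = -8.5517 pp.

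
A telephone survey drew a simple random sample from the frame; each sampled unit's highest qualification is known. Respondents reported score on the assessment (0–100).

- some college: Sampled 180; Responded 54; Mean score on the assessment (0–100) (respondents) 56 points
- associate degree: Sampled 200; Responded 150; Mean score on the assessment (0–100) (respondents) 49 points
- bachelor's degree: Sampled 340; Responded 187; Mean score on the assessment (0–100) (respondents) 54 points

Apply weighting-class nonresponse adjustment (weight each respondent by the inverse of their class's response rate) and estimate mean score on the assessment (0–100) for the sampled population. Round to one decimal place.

53.1

Class response rates: some college 54/180 = 30%, associate degree 150/200 = 75%, bachelor's degree 187/340 = 55%.
Weighting each respondent by the inverse class response rate inflates each class back to its sampled size, so the class weight is n_sampled:
  some college: 180 × 56 = 10,080
  associate degree: 200 × 49 = 9800
  bachelor's degree: 340 × 54 = 18,360
Adjusted estimate = 38,240 / 720 = 53.1111 → 53.1.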